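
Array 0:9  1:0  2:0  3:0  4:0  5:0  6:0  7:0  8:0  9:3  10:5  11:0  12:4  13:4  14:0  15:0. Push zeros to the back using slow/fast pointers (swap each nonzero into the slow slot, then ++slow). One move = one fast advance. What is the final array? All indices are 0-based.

(s=0,f=0) a[fast]=9≠0 swap→a[0]=9 → slow++,fast++
(s=1,f=1) a[fast]=0 → fast++
(s=1,f=2) a[fast]=0 → fast++
(s=1,f=3) a[fast]=0 → fast++
(s=1,f=4) a[fast]=0 → fast++
(s=1,f=5) a[fast]=0 → fast++
(s=1,f=6) a[fast]=0 → fast++
(s=1,f=7) a[fast]=0 → fast++
(s=1,f=8) a[fast]=0 → fast++
(s=1,f=9) a[fast]=3≠0 swap→a[1]=3 → slow++,fast++
(s=2,f=10) a[fast]=5≠0 swap→a[2]=5 → slow++,fast++
(s=3,f=11) a[fast]=0 → fast++
(s=3,f=12) a[fast]=4≠0 swap→a[3]=4 → slow++,fast++
(s=4,f=13) a[fast]=4≠0 swap→a[4]=4 → slow++,fast++
(s=5,f=14) a[fast]=0 → fast++
(s=5,f=15) a[fast]=0 → fast++

[9, 3, 5, 4, 4, 0, 0, 0, 0, 0, 0, 0, 0, 0, 0, 0]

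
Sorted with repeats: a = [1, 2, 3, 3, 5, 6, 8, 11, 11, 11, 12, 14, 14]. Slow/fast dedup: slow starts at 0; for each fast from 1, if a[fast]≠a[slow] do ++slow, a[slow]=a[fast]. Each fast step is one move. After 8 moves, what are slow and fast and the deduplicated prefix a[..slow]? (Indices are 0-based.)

(s=0,f=1) a[fast]=2≠a[slow]=1 write a[1]=2 → slow++,fast++
(s=1,f=2) a[fast]=3≠a[slow]=2 write a[2]=3 → slow++,fast++
(s=2,f=3) a[fast]=3=a[slow] dup → fast++
(s=2,f=4) a[fast]=5≠a[slow]=3 write a[3]=5 → slow++,fast++
(s=3,f=5) a[fast]=6≠a[slow]=5 write a[4]=6 → slow++,fast++
(s=4,f=6) a[fast]=8≠a[slow]=6 write a[5]=8 → slow++,fast++
(s=5,f=7) a[fast]=11≠a[slow]=8 write a[6]=11 → slow++,fast++
(s=6,f=8) a[fast]=11=a[slow] dup → fast++

slow=6, fast=9, prefix=[1, 2, 3, 5, 6, 8, 11]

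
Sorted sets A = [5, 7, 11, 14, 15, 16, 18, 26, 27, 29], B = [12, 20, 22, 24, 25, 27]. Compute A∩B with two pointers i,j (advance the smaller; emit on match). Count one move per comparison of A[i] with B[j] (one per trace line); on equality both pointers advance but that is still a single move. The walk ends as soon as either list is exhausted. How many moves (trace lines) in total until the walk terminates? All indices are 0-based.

i=0 j=0: 5<12, i++
i=1 j=0: 7<12, i++
i=2 j=0: 11<12, i++
i=3 j=0: 14>12, j++
i=3 j=1: 14<20, i++
i=4 j=1: 15<20, i++
i=5 j=1: 16<20, i++
i=6 j=1: 18<20, i++
i=7 j=1: 26>20, j++
i=7 j=2: 26>22, j++
i=7 j=3: 26>24, j++
i=7 j=4: 26>25, j++
i=7 j=5: 26<27, i++
i=8 j=5: 27==27 emit, i++,j++

14 moves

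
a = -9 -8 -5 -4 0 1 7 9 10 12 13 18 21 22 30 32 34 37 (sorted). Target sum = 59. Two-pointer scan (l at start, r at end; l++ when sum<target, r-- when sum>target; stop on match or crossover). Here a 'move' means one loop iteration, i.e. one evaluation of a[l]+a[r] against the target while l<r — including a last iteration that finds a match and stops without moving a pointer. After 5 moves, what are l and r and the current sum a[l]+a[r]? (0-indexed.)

l=0 r=17: -9+37=28 <59, l++
l=1 r=17: -8+37=29 <59, l++
l=2 r=17: -5+37=32 <59, l++
l=3 r=17: -4+37=33 <59, l++
l=4 r=17: 0+37=37 <59, l++

l=5, r=17, sum=38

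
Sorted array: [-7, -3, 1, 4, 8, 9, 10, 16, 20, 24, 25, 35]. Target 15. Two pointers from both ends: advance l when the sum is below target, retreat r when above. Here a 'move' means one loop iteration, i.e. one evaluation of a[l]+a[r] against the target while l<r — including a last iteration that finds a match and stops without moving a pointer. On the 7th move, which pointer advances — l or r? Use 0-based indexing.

[0,11] -7+35=28 >15 → r--
[0,10] -7+25=18 >15 → r--
[0,9] -7+24=17 >15 → r--
[0,8] -7+20=13 <15 → l++
[1,8] -3+20=17 >15 → r--
[1,7] -3+16=13 <15 → l++
[2,7] 1+16=17 >15 → r--

r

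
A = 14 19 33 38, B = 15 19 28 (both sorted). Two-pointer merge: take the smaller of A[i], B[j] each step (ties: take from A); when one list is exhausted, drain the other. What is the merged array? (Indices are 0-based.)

[i=0,j=0] A[i]=14<=B[j]=15 take 14 → i++
[i=1,j=0] A[i]=19>B[j]=15 take 15 → j++
[i=1,j=1] A[i]=19<=B[j]=19 take 19 → i++
[i=2,j=1] A[i]=33>B[j]=19 take 19 → j++
[i=2,j=2] A[i]=33>B[j]=28 take 28 → j++
[i=2,j=3] B done, take A[i]=33 → i++
[i=3,j=3] B done, take A[i]=38 → i++

[14, 15, 19, 19, 28, 33, 38]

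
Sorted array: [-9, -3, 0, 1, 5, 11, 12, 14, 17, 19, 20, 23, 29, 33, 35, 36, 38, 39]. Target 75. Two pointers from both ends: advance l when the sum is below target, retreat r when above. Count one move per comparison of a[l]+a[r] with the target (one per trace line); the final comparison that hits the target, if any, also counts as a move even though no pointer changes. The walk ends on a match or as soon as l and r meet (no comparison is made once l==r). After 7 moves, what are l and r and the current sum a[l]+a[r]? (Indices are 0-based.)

[0,17] -9+39=30 <75 → l++
[1,17] -3+39=36 <75 → l++
[2,17] 0+39=39 <75 → l++
[3,17] 1+39=40 <75 → l++
[4,17] 5+39=44 <75 → l++
[5,17] 11+39=50 <75 → l++
[6,17] 12+39=51 <75 → l++

l=7, r=17, sum=53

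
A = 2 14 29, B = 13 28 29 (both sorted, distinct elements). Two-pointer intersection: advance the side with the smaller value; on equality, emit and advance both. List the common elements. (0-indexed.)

i=0 j=0: 2<13, i++
i=1 j=0: 14>13, j++
i=1 j=1: 14<28, i++
i=2 j=1: 29>28, j++
i=2 j=2: 29==29 emit, i++,j++

intersection = [29]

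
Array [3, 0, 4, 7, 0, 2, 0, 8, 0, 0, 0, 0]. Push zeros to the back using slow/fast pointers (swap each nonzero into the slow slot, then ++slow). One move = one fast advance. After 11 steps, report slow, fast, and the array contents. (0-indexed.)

slow=5, fast=11, a=[3, 4, 7, 2, 8, 0, 0, 0, 0, 0, 0, 0]

slow=0 fast=0: a[fast]=3≠0 swap→a[0]=3, slow++,fast++
slow=1 fast=1: a[fast]=0, fast++
slow=1 fast=2: a[fast]=4≠0 swap→a[1]=4, slow++,fast++
slow=2 fast=3: a[fast]=7≠0 swap→a[2]=7, slow++,fast++
slow=3 fast=4: a[fast]=0, fast++
slow=3 fast=5: a[fast]=2≠0 swap→a[3]=2, slow++,fast++
slow=4 fast=6: a[fast]=0, fast++
slow=4 fast=7: a[fast]=8≠0 swap→a[4]=8, slow++,fast++
slow=5 fast=8: a[fast]=0, fast++
slow=5 fast=9: a[fast]=0, fast++
slow=5 fast=10: a[fast]=0, fast++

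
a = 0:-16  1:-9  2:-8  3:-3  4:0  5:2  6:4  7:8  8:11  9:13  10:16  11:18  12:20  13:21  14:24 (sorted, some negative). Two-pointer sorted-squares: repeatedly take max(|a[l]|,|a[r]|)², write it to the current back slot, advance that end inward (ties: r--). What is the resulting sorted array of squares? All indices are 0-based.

[0, 4, 9, 16, 64, 64, 81, 121, 169, 256, 256, 324, 400, 441, 576]

[0,14] |-16|<=|24| out[14]=576 → r--
[0,13] |-16|<=|21| out[13]=441 → r--
[0,12] |-16|<=|20| out[12]=400 → r--
[0,11] |-16|<=|18| out[11]=324 → r--
[0,10] |-16|<=|16| out[10]=256 → r--
[0,9] |-16|>|13| out[9]=256 → l++
[1,9] |-9|<=|13| out[8]=169 → r--
[1,8] |-9|<=|11| out[7]=121 → r--
[1,7] |-9|>|8| out[6]=81 → l++
[2,7] |-8|<=|8| out[5]=64 → r--
[2,6] |-8|>|4| out[4]=64 → l++
[3,6] |-3|<=|4| out[3]=16 → r--
[3,5] |-3|>|2| out[2]=9 → l++
[4,5] |0|<=|2| out[1]=4 → r--
[4,4] |0|<=|0| out[0]=0 → r--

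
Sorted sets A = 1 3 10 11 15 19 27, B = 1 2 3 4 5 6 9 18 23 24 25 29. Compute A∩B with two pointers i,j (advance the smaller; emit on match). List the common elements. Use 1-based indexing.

intersection = [1, 3]

i=1 j=1: 1==1 emit, i++,j++
i=2 j=2: 3>2, j++
i=2 j=3: 3==3 emit, i++,j++
i=3 j=4: 10>4, j++
i=3 j=5: 10>5, j++
i=3 j=6: 10>6, j++
i=3 j=7: 10>9, j++
i=3 j=8: 10<18, i++
i=4 j=8: 11<18, i++
i=5 j=8: 15<18, i++
i=6 j=8: 19>18, j++
i=6 j=9: 19<23, i++
i=7 j=9: 27>23, j++
i=7 j=10: 27>24, j++
i=7 j=11: 27>25, j++
i=7 j=12: 27<29, i++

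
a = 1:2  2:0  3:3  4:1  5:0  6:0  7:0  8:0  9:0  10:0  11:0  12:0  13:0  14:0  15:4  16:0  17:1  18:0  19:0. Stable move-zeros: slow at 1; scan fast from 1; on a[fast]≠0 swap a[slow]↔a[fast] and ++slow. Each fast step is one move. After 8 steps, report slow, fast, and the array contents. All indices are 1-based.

slow=1 fast=1: a[fast]=2≠0 swap→a[1]=2, slow++,fast++
slow=2 fast=2: a[fast]=0, fast++
slow=2 fast=3: a[fast]=3≠0 swap→a[2]=3, slow++,fast++
slow=3 fast=4: a[fast]=1≠0 swap→a[3]=1, slow++,fast++
slow=4 fast=5: a[fast]=0, fast++
slow=4 fast=6: a[fast]=0, fast++
slow=4 fast=7: a[fast]=0, fast++
slow=4 fast=8: a[fast]=0, fast++

slow=4, fast=9, a=[2, 3, 1, 0, 0, 0, 0, 0, 0, 0, 0, 0, 0, 0, 4, 0, 1, 0, 0]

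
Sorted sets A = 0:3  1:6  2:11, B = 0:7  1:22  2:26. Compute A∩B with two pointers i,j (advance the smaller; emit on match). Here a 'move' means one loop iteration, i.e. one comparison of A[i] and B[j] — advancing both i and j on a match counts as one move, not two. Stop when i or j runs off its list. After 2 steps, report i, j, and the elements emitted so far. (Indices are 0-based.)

[i=0,j=0] 3<7 → i++
[i=1,j=0] 6<7 → i++

i=2, j=0, emitted=[]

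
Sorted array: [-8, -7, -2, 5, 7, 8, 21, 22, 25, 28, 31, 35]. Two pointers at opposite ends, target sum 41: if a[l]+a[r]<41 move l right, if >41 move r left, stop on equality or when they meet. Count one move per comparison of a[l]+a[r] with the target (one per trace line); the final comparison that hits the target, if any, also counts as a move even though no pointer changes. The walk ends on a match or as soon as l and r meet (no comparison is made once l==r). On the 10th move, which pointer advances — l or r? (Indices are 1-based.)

r

l=1 r=12: -8+35=27 <41, l++
l=2 r=12: -7+35=28 <41, l++
l=3 r=12: -2+35=33 <41, l++
l=4 r=12: 5+35=40 <41, l++
l=5 r=12: 7+35=42 >41, r--
l=5 r=11: 7+31=38 <41, l++
l=6 r=11: 8+31=39 <41, l++
l=7 r=11: 21+31=52 >41, r--
l=7 r=10: 21+28=49 >41, r--
l=7 r=9: 21+25=46 >41, r--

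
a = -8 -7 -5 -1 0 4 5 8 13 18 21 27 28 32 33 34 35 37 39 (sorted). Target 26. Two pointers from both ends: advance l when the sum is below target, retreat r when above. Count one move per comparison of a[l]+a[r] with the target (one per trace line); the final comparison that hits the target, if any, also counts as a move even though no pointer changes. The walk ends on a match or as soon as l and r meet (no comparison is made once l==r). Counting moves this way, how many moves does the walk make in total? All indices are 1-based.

4 moves

l=1 r=19: -8+39=31 >26, r--
l=1 r=18: -8+37=29 >26, r--
l=1 r=17: -8+35=27 >26, r--
l=1 r=16: -8+34=26, found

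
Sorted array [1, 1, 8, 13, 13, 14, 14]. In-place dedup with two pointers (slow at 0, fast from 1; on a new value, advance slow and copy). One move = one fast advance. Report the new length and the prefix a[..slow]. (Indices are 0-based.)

length 4; prefix = [1, 8, 13, 14]

(s=0,f=1) a[fast]=1=a[slow] dup → fast++
(s=0,f=2) a[fast]=8≠a[slow]=1 write a[1]=8 → slow++,fast++
(s=1,f=3) a[fast]=13≠a[slow]=8 write a[2]=13 → slow++,fast++
(s=2,f=4) a[fast]=13=a[slow] dup → fast++
(s=2,f=5) a[fast]=14≠a[slow]=13 write a[3]=14 → slow++,fast++
(s=3,f=6) a[fast]=14=a[slow] dup → fast++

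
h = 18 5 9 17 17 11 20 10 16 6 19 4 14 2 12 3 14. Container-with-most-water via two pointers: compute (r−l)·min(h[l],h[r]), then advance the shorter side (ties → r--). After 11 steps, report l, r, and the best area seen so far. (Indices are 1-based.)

l=6, r=11, best area=224

[1,17] min(18,14)*16=224 best=224 * → r--
[1,16] min(18,3)*15=45 best=224 → r--
[1,15] min(18,12)*14=168 best=224 → r--
[1,14] min(18,2)*13=26 best=224 → r--
[1,13] min(18,14)*12=168 best=224 → r--
[1,12] min(18,4)*11=44 best=224 → r--
[1,11] min(18,19)*10=180 best=224 → l++
[2,11] min(5,19)*9=45 best=224 → l++
[3,11] min(9,19)*8=72 best=224 → l++
[4,11] min(17,19)*7=119 best=224 → l++
[5,11] min(17,19)*6=102 best=224 → l++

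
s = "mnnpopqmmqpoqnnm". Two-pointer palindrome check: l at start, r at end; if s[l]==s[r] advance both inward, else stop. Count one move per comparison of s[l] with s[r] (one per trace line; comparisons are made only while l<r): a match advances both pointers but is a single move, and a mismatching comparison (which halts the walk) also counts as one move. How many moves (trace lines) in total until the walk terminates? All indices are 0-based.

4 moves

l=0 r=15: 'm'=='m', l++,r--
l=1 r=14: 'n'=='n', l++,r--
l=2 r=13: 'n'=='n', l++,r--
l=3 r=12: 'p'!='q', stop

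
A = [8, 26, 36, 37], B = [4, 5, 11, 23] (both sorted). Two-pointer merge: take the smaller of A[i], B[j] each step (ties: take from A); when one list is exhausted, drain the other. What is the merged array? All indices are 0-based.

[i=0,j=0] A[i]=8>B[j]=4 take 4 → j++
[i=0,j=1] A[i]=8>B[j]=5 take 5 → j++
[i=0,j=2] A[i]=8<=B[j]=11 take 8 → i++
[i=1,j=2] A[i]=26>B[j]=11 take 11 → j++
[i=1,j=3] A[i]=26>B[j]=23 take 23 → j++
[i=1,j=4] B done, take A[i]=26 → i++
[i=2,j=4] B done, take A[i]=36 → i++
[i=3,j=4] B done, take A[i]=37 → i++

[4, 5, 8, 11, 23, 26, 36, 37]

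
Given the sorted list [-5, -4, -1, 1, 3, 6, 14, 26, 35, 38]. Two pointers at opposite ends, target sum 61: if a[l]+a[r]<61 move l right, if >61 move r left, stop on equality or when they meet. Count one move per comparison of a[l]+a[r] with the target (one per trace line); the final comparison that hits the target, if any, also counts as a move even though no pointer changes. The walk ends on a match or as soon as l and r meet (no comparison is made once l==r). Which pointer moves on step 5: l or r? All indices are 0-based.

l

l=0 r=9: -5+38=33 <61, l++
l=1 r=9: -4+38=34 <61, l++
l=2 r=9: -1+38=37 <61, l++
l=3 r=9: 1+38=39 <61, l++
l=4 r=9: 3+38=41 <61, l++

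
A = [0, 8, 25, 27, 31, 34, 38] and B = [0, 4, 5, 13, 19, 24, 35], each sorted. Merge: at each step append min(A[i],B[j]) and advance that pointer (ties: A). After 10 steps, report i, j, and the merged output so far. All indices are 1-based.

i=5, j=7, merged so far=[0, 0, 4, 5, 8, 13, 19, 24, 25, 27]

i=1 j=1: A[i]=0<=B[j]=0 take 0, i++
i=2 j=1: A[i]=8>B[j]=0 take 0, j++
i=2 j=2: A[i]=8>B[j]=4 take 4, j++
i=2 j=3: A[i]=8>B[j]=5 take 5, j++
i=2 j=4: A[i]=8<=B[j]=13 take 8, i++
i=3 j=4: A[i]=25>B[j]=13 take 13, j++
i=3 j=5: A[i]=25>B[j]=19 take 19, j++
i=3 j=6: A[i]=25>B[j]=24 take 24, j++
i=3 j=7: A[i]=25<=B[j]=35 take 25, i++
i=4 j=7: A[i]=27<=B[j]=35 take 27, i++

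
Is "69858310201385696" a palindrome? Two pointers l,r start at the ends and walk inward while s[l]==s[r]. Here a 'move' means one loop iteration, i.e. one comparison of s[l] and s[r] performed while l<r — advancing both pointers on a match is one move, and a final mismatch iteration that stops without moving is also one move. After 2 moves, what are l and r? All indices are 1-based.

[1,17] '6'=='6' → l++,r--
[2,16] '9'=='9' → l++,r--

l=3, r=15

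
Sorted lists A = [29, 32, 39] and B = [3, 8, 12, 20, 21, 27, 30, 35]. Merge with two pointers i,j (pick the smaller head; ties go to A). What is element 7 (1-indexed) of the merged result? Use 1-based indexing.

merged[7] = 29

i=1 j=1: A[i]=29>B[j]=3 take 3, j++
i=1 j=2: A[i]=29>B[j]=8 take 8, j++
i=1 j=3: A[i]=29>B[j]=12 take 12, j++
i=1 j=4: A[i]=29>B[j]=20 take 20, j++
i=1 j=5: A[i]=29>B[j]=21 take 21, j++
i=1 j=6: A[i]=29>B[j]=27 take 27, j++
i=1 j=7: A[i]=29<=B[j]=30 take 29, i++
i=2 j=7: A[i]=32>B[j]=30 take 30, j++
i=2 j=8: A[i]=32<=B[j]=35 take 32, i++
i=3 j=8: A[i]=39>B[j]=35 take 35, j++
i=3 j=9: B done, take A[i]=39, i++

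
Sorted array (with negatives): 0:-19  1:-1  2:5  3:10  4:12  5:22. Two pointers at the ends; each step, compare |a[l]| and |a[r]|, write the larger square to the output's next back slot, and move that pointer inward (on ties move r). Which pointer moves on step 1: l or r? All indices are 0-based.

[0,5] |-19|<=|22| out[5]=484 → r--

r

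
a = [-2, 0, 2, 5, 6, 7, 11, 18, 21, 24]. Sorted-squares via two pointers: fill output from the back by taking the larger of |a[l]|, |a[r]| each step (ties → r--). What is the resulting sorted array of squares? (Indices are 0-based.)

[0, 4, 4, 25, 36, 49, 121, 324, 441, 576]

[0,9] |-2|<=|24| out[9]=576 → r--
[0,8] |-2|<=|21| out[8]=441 → r--
[0,7] |-2|<=|18| out[7]=324 → r--
[0,6] |-2|<=|11| out[6]=121 → r--
[0,5] |-2|<=|7| out[5]=49 → r--
[0,4] |-2|<=|6| out[4]=36 → r--
[0,3] |-2|<=|5| out[3]=25 → r--
[0,2] |-2|<=|2| out[2]=4 → r--
[0,1] |-2|>|0| out[1]=4 → l++
[1,1] |0|<=|0| out[0]=0 → r--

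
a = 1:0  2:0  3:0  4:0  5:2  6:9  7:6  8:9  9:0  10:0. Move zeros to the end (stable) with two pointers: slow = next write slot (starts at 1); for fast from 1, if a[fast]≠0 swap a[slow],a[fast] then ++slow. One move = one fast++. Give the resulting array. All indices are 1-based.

[2, 9, 6, 9, 0, 0, 0, 0, 0, 0]

slow=1 fast=1: a[fast]=0, fast++
slow=1 fast=2: a[fast]=0, fast++
slow=1 fast=3: a[fast]=0, fast++
slow=1 fast=4: a[fast]=0, fast++
slow=1 fast=5: a[fast]=2≠0 swap→a[1]=2, slow++,fast++
slow=2 fast=6: a[fast]=9≠0 swap→a[2]=9, slow++,fast++
slow=3 fast=7: a[fast]=6≠0 swap→a[3]=6, slow++,fast++
slow=4 fast=8: a[fast]=9≠0 swap→a[4]=9, slow++,fast++
slow=5 fast=9: a[fast]=0, fast++
slow=5 fast=10: a[fast]=0, fast++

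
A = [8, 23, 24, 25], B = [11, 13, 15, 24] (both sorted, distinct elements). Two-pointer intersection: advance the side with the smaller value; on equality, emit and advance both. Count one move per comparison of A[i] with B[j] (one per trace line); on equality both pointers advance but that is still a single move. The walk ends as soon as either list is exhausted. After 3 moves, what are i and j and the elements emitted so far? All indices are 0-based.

i=1, j=2, emitted=[]

[i=0,j=0] 8<11 → i++
[i=1,j=0] 23>11 → j++
[i=1,j=1] 23>13 → j++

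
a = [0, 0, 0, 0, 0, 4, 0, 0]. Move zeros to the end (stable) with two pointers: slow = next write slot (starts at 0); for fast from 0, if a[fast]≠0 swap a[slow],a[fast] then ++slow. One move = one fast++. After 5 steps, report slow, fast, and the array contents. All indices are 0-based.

slow=0, fast=5, a=[0, 0, 0, 0, 0, 4, 0, 0]

slow=0 fast=0: a[fast]=0, fast++
slow=0 fast=1: a[fast]=0, fast++
slow=0 fast=2: a[fast]=0, fast++
slow=0 fast=3: a[fast]=0, fast++
slow=0 fast=4: a[fast]=0, fast++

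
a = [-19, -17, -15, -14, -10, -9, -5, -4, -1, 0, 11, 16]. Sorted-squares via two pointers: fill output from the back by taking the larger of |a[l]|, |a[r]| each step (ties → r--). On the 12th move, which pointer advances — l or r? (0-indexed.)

[0,11] |-19|>|16| out[11]=361 → l++
[1,11] |-17|>|16| out[10]=289 → l++
[2,11] |-15|<=|16| out[9]=256 → r--
[2,10] |-15|>|11| out[8]=225 → l++
[3,10] |-14|>|11| out[7]=196 → l++
[4,10] |-10|<=|11| out[6]=121 → r--
[4,9] |-10|>|0| out[5]=100 → l++
[5,9] |-9|>|0| out[4]=81 → l++
[6,9] |-5|>|0| out[3]=25 → l++
[7,9] |-4|>|0| out[2]=16 → l++
[8,9] |-1|>|0| out[1]=1 → l++
[9,9] |0|<=|0| out[0]=0 → r--

r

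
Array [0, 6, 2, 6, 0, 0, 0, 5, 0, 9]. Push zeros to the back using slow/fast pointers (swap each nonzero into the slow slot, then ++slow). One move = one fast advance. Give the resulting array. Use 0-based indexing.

[6, 2, 6, 5, 9, 0, 0, 0, 0, 0]

(s=0,f=0) a[fast]=0 → fast++
(s=0,f=1) a[fast]=6≠0 swap→a[0]=6 → slow++,fast++
(s=1,f=2) a[fast]=2≠0 swap→a[1]=2 → slow++,fast++
(s=2,f=3) a[fast]=6≠0 swap→a[2]=6 → slow++,fast++
(s=3,f=4) a[fast]=0 → fast++
(s=3,f=5) a[fast]=0 → fast++
(s=3,f=6) a[fast]=0 → fast++
(s=3,f=7) a[fast]=5≠0 swap→a[3]=5 → slow++,fast++
(s=4,f=8) a[fast]=0 → fast++
(s=4,f=9) a[fast]=9≠0 swap→a[4]=9 → slow++,fast++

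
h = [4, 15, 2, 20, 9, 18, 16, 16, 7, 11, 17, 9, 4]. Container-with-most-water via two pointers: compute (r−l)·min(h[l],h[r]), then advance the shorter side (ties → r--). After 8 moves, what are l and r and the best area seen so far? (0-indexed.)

[0,12] min(4,4)*12=48 best=48 * → r--
[0,11] min(4,9)*11=44 best=48 → l++
[1,11] min(15,9)*10=90 best=90 * → r--
[1,10] min(15,17)*9=135 best=135 * → l++
[2,10] min(2,17)*8=16 best=135 → l++
[3,10] min(20,17)*7=119 best=135 → r--
[3,9] min(20,11)*6=66 best=135 → r--
[3,8] min(20,7)*5=35 best=135 → r--

l=3, r=7, best area=135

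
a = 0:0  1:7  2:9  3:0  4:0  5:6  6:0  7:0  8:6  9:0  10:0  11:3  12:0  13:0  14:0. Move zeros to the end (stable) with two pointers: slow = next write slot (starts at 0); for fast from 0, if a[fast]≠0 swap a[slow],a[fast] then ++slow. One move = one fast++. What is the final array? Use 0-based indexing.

[7, 9, 6, 6, 3, 0, 0, 0, 0, 0, 0, 0, 0, 0, 0]

(s=0,f=0) a[fast]=0 → fast++
(s=0,f=1) a[fast]=7≠0 swap→a[0]=7 → slow++,fast++
(s=1,f=2) a[fast]=9≠0 swap→a[1]=9 → slow++,fast++
(s=2,f=3) a[fast]=0 → fast++
(s=2,f=4) a[fast]=0 → fast++
(s=2,f=5) a[fast]=6≠0 swap→a[2]=6 → slow++,fast++
(s=3,f=6) a[fast]=0 → fast++
(s=3,f=7) a[fast]=0 → fast++
(s=3,f=8) a[fast]=6≠0 swap→a[3]=6 → slow++,fast++
(s=4,f=9) a[fast]=0 → fast++
(s=4,f=10) a[fast]=0 → fast++
(s=4,f=11) a[fast]=3≠0 swap→a[4]=3 → slow++,fast++
(s=5,f=12) a[fast]=0 → fast++
(s=5,f=13) a[fast]=0 → fast++
(s=5,f=14) a[fast]=0 → fast++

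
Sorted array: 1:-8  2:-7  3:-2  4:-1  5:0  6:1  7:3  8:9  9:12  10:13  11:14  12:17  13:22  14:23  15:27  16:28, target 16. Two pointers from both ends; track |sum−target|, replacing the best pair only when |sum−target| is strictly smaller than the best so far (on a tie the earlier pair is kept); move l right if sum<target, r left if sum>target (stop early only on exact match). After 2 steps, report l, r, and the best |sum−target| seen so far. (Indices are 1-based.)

l=1, r=14, best |Δ|=3

[1,16] -8+28=20 d=4 * → r--
[1,15] -8+27=19 d=3 * → r--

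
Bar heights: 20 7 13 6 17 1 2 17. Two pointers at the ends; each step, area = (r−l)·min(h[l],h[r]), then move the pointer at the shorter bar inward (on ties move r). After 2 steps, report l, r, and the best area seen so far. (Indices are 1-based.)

l=1, r=6, best area=119

l=1 r=8: min(20,17)*7=119 best=119 *, r--
l=1 r=7: min(20,2)*6=12 best=119, r--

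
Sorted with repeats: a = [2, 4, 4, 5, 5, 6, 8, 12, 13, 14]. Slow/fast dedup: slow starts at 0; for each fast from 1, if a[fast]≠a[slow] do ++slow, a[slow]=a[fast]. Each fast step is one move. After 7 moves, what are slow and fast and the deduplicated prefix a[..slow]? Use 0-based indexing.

slow=5, fast=8, prefix=[2, 4, 5, 6, 8, 12]

(s=0,f=1) a[fast]=4≠a[slow]=2 write a[1]=4 → slow++,fast++
(s=1,f=2) a[fast]=4=a[slow] dup → fast++
(s=1,f=3) a[fast]=5≠a[slow]=4 write a[2]=5 → slow++,fast++
(s=2,f=4) a[fast]=5=a[slow] dup → fast++
(s=2,f=5) a[fast]=6≠a[slow]=5 write a[3]=6 → slow++,fast++
(s=3,f=6) a[fast]=8≠a[slow]=6 write a[4]=8 → slow++,fast++
(s=4,f=7) a[fast]=12≠a[slow]=8 write a[5]=12 → slow++,fast++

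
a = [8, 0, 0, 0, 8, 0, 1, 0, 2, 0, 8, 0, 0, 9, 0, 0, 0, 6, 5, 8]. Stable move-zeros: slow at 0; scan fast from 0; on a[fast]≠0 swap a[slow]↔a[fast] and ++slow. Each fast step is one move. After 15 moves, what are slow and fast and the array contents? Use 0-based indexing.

slow=6, fast=15, a=[8, 8, 1, 2, 8, 9, 0, 0, 0, 0, 0, 0, 0, 0, 0, 0, 0, 6, 5, 8]

slow=0 fast=0: a[fast]=8≠0 swap→a[0]=8, slow++,fast++
slow=1 fast=1: a[fast]=0, fast++
slow=1 fast=2: a[fast]=0, fast++
slow=1 fast=3: a[fast]=0, fast++
slow=1 fast=4: a[fast]=8≠0 swap→a[1]=8, slow++,fast++
slow=2 fast=5: a[fast]=0, fast++
slow=2 fast=6: a[fast]=1≠0 swap→a[2]=1, slow++,fast++
slow=3 fast=7: a[fast]=0, fast++
slow=3 fast=8: a[fast]=2≠0 swap→a[3]=2, slow++,fast++
slow=4 fast=9: a[fast]=0, fast++
slow=4 fast=10: a[fast]=8≠0 swap→a[4]=8, slow++,fast++
slow=5 fast=11: a[fast]=0, fast++
slow=5 fast=12: a[fast]=0, fast++
slow=5 fast=13: a[fast]=9≠0 swap→a[5]=9, slow++,fast++
slow=6 fast=14: a[fast]=0, fast++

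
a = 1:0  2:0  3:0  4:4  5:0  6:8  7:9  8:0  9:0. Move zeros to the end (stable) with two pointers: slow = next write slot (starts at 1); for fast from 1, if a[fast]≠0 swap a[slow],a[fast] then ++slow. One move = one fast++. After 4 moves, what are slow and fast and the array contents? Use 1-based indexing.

slow=2, fast=5, a=[4, 0, 0, 0, 0, 8, 9, 0, 0]

slow=1 fast=1: a[fast]=0, fast++
slow=1 fast=2: a[fast]=0, fast++
slow=1 fast=3: a[fast]=0, fast++
slow=1 fast=4: a[fast]=4≠0 swap→a[1]=4, slow++,fast++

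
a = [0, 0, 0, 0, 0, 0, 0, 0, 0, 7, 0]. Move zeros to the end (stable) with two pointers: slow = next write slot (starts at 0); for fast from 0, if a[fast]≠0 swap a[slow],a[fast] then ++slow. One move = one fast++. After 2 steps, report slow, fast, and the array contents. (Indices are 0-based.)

(s=0,f=0) a[fast]=0 → fast++
(s=0,f=1) a[fast]=0 → fast++

slow=0, fast=2, a=[0, 0, 0, 0, 0, 0, 0, 0, 0, 7, 0]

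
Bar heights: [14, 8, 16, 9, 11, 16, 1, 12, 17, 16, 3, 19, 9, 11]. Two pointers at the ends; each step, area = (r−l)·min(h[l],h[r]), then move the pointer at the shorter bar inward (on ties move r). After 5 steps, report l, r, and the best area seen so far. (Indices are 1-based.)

l=4, r=12, best area=154

l=1 r=14: min(14,11)*13=143 best=143 *, r--
l=1 r=13: min(14,9)*12=108 best=143, r--
l=1 r=12: min(14,19)*11=154 best=154 *, l++
l=2 r=12: min(8,19)*10=80 best=154, l++
l=3 r=12: min(16,19)*9=144 best=154, l++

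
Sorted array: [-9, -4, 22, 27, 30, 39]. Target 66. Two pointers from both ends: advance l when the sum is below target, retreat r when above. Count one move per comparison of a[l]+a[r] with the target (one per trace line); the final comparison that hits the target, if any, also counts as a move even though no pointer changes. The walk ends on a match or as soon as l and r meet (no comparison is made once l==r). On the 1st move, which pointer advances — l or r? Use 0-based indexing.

l

l=0 r=5: -9+39=30 <66, l++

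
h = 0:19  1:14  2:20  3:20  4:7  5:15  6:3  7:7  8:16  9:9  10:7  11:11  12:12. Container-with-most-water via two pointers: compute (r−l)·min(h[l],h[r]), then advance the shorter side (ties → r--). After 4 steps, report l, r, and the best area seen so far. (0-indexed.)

l=0 r=12: min(19,12)*12=144 best=144 *, r--
l=0 r=11: min(19,11)*11=121 best=144, r--
l=0 r=10: min(19,7)*10=70 best=144, r--
l=0 r=9: min(19,9)*9=81 best=144, r--

l=0, r=8, best area=144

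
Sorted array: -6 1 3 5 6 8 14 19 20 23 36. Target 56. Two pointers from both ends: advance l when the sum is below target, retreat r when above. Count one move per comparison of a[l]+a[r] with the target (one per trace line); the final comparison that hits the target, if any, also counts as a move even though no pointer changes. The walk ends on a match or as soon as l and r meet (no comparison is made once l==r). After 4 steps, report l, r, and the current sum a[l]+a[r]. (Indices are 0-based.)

l=4, r=10, sum=42

l=0 r=10: -6+36=30 <56, l++
l=1 r=10: 1+36=37 <56, l++
l=2 r=10: 3+36=39 <56, l++
l=3 r=10: 5+36=41 <56, l++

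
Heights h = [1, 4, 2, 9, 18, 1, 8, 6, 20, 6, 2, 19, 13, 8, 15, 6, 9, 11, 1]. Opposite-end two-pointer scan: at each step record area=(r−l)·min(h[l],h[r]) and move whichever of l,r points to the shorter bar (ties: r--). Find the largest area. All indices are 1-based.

max area = 150

[1,19] min(1,1)*18=18 best=18 * → r--
[1,18] min(1,11)*17=17 best=18 → l++
[2,18] min(4,11)*16=64 best=64 * → l++
[3,18] min(2,11)*15=30 best=64 → l++
[4,18] min(9,11)*14=126 best=126 * → l++
[5,18] min(18,11)*13=143 best=143 * → r--
[5,17] min(18,9)*12=108 best=143 → r--
[5,16] min(18,6)*11=66 best=143 → r--
[5,15] min(18,15)*10=150 best=150 * → r--
[5,14] min(18,8)*9=72 best=150 → r--
[5,13] min(18,13)*8=104 best=150 → r--
[5,12] min(18,19)*7=126 best=150 → l++
[6,12] min(1,19)*6=6 best=150 → l++
[7,12] min(8,19)*5=40 best=150 → l++
[8,12] min(6,19)*4=24 best=150 → l++
[9,12] min(20,19)*3=57 best=150 → r--
[9,11] min(20,2)*2=4 best=150 → r--
[9,10] min(20,6)*1=6 best=150 → r--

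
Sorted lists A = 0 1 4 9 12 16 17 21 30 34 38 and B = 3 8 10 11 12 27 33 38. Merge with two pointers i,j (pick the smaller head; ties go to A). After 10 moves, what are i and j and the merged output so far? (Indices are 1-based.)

i=6, j=6, merged so far=[0, 1, 3, 4, 8, 9, 10, 11, 12, 12]

[i=1,j=1] A[i]=0<=B[j]=3 take 0 → i++
[i=2,j=1] A[i]=1<=B[j]=3 take 1 → i++
[i=3,j=1] A[i]=4>B[j]=3 take 3 → j++
[i=3,j=2] A[i]=4<=B[j]=8 take 4 → i++
[i=4,j=2] A[i]=9>B[j]=8 take 8 → j++
[i=4,j=3] A[i]=9<=B[j]=10 take 9 → i++
[i=5,j=3] A[i]=12>B[j]=10 take 10 → j++
[i=5,j=4] A[i]=12>B[j]=11 take 11 → j++
[i=5,j=5] A[i]=12<=B[j]=12 take 12 → i++
[i=6,j=5] A[i]=16>B[j]=12 take 12 → j++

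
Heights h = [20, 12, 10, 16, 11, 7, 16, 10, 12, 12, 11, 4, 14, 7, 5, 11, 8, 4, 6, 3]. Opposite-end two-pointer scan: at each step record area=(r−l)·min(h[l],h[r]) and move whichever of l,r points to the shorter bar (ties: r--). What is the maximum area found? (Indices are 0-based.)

l=0 r=19: min(20,3)*19=57 best=57 *, r--
l=0 r=18: min(20,6)*18=108 best=108 *, r--
l=0 r=17: min(20,4)*17=68 best=108, r--
l=0 r=16: min(20,8)*16=128 best=128 *, r--
l=0 r=15: min(20,11)*15=165 best=165 *, r--
l=0 r=14: min(20,5)*14=70 best=165, r--
l=0 r=13: min(20,7)*13=91 best=165, r--
l=0 r=12: min(20,14)*12=168 best=168 *, r--
l=0 r=11: min(20,4)*11=44 best=168, r--
l=0 r=10: min(20,11)*10=110 best=168, r--
l=0 r=9: min(20,12)*9=108 best=168, r--
l=0 r=8: min(20,12)*8=96 best=168, r--
l=0 r=7: min(20,10)*7=70 best=168, r--
l=0 r=6: min(20,16)*6=96 best=168, r--
l=0 r=5: min(20,7)*5=35 best=168, r--
l=0 r=4: min(20,11)*4=44 best=168, r--
l=0 r=3: min(20,16)*3=48 best=168, r--
l=0 r=2: min(20,10)*2=20 best=168, r--
l=0 r=1: min(20,12)*1=12 best=168, r--

max area = 168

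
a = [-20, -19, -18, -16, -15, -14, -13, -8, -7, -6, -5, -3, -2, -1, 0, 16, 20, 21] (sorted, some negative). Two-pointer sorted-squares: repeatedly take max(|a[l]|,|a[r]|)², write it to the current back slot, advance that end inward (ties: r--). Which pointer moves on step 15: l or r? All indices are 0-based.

l=0 r=17: |-20|<=|21| out[17]=441, r--
l=0 r=16: |-20|<=|20| out[16]=400, r--
l=0 r=15: |-20|>|16| out[15]=400, l++
l=1 r=15: |-19|>|16| out[14]=361, l++
l=2 r=15: |-18|>|16| out[13]=324, l++
l=3 r=15: |-16|<=|16| out[12]=256, r--
l=3 r=14: |-16|>|0| out[11]=256, l++
l=4 r=14: |-15|>|0| out[10]=225, l++
l=5 r=14: |-14|>|0| out[9]=196, l++
l=6 r=14: |-13|>|0| out[8]=169, l++
l=7 r=14: |-8|>|0| out[7]=64, l++
l=8 r=14: |-7|>|0| out[6]=49, l++
l=9 r=14: |-6|>|0| out[5]=36, l++
l=10 r=14: |-5|>|0| out[4]=25, l++
l=11 r=14: |-3|>|0| out[3]=9, l++

l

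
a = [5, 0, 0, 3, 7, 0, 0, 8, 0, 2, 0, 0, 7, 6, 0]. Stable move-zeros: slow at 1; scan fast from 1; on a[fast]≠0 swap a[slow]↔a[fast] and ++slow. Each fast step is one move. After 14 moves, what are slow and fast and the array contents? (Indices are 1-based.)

slow=1 fast=1: a[fast]=5≠0 swap→a[1]=5, slow++,fast++
slow=2 fast=2: a[fast]=0, fast++
slow=2 fast=3: a[fast]=0, fast++
slow=2 fast=4: a[fast]=3≠0 swap→a[2]=3, slow++,fast++
slow=3 fast=5: a[fast]=7≠0 swap→a[3]=7, slow++,fast++
slow=4 fast=6: a[fast]=0, fast++
slow=4 fast=7: a[fast]=0, fast++
slow=4 fast=8: a[fast]=8≠0 swap→a[4]=8, slow++,fast++
slow=5 fast=9: a[fast]=0, fast++
slow=5 fast=10: a[fast]=2≠0 swap→a[5]=2, slow++,fast++
slow=6 fast=11: a[fast]=0, fast++
slow=6 fast=12: a[fast]=0, fast++
slow=6 fast=13: a[fast]=7≠0 swap→a[6]=7, slow++,fast++
slow=7 fast=14: a[fast]=6≠0 swap→a[7]=6, slow++,fast++

slow=8, fast=15, a=[5, 3, 7, 8, 2, 7, 6, 0, 0, 0, 0, 0, 0, 0, 0]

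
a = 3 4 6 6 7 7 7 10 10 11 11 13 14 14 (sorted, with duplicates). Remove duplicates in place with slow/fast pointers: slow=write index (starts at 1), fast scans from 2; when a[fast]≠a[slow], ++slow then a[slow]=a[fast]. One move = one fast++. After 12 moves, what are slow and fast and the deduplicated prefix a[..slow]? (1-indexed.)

slow=1 fast=2: a[fast]=4≠a[slow]=3 write a[2]=4, slow++,fast++
slow=2 fast=3: a[fast]=6≠a[slow]=4 write a[3]=6, slow++,fast++
slow=3 fast=4: a[fast]=6=a[slow] dup, fast++
slow=3 fast=5: a[fast]=7≠a[slow]=6 write a[4]=7, slow++,fast++
slow=4 fast=6: a[fast]=7=a[slow] dup, fast++
slow=4 fast=7: a[fast]=7=a[slow] dup, fast++
slow=4 fast=8: a[fast]=10≠a[slow]=7 write a[5]=10, slow++,fast++
slow=5 fast=9: a[fast]=10=a[slow] dup, fast++
slow=5 fast=10: a[fast]=11≠a[slow]=10 write a[6]=11, slow++,fast++
slow=6 fast=11: a[fast]=11=a[slow] dup, fast++
slow=6 fast=12: a[fast]=13≠a[slow]=11 write a[7]=13, slow++,fast++
slow=7 fast=13: a[fast]=14≠a[slow]=13 write a[8]=14, slow++,fast++

slow=8, fast=14, prefix=[3, 4, 6, 7, 10, 11, 13, 14]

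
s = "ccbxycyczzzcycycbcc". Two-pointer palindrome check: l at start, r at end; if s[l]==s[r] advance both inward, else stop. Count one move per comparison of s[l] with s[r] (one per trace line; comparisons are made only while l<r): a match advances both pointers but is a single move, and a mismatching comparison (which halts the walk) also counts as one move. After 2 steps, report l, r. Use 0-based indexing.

[0,18] 'c'=='c' → l++,r--
[1,17] 'c'=='c' → l++,r--

l=2, r=16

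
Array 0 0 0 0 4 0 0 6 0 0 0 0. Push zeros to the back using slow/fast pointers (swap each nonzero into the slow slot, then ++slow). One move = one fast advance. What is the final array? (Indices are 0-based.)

(s=0,f=0) a[fast]=0 → fast++
(s=0,f=1) a[fast]=0 → fast++
(s=0,f=2) a[fast]=0 → fast++
(s=0,f=3) a[fast]=0 → fast++
(s=0,f=4) a[fast]=4≠0 swap→a[0]=4 → slow++,fast++
(s=1,f=5) a[fast]=0 → fast++
(s=1,f=6) a[fast]=0 → fast++
(s=1,f=7) a[fast]=6≠0 swap→a[1]=6 → slow++,fast++
(s=2,f=8) a[fast]=0 → fast++
(s=2,f=9) a[fast]=0 → fast++
(s=2,f=10) a[fast]=0 → fast++
(s=2,f=11) a[fast]=0 → fast++

[4, 6, 0, 0, 0, 0, 0, 0, 0, 0, 0, 0]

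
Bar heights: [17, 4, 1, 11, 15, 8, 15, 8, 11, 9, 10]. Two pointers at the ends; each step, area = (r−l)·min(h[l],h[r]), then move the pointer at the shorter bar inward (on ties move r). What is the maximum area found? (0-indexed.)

max area = 100

[0,10] min(17,10)*10=100 best=100 * → r--
[0,9] min(17,9)*9=81 best=100 → r--
[0,8] min(17,11)*8=88 best=100 → r--
[0,7] min(17,8)*7=56 best=100 → r--
[0,6] min(17,15)*6=90 best=100 → r--
[0,5] min(17,8)*5=40 best=100 → r--
[0,4] min(17,15)*4=60 best=100 → r--
[0,3] min(17,11)*3=33 best=100 → r--
[0,2] min(17,1)*2=2 best=100 → r--
[0,1] min(17,4)*1=4 best=100 → r--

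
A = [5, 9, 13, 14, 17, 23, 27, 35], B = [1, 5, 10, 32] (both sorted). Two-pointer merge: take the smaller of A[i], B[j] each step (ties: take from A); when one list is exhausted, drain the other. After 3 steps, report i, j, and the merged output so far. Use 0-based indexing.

i=0 j=0: A[i]=5>B[j]=1 take 1, j++
i=0 j=1: A[i]=5<=B[j]=5 take 5, i++
i=1 j=1: A[i]=9>B[j]=5 take 5, j++

i=1, j=2, merged so far=[1, 5, 5]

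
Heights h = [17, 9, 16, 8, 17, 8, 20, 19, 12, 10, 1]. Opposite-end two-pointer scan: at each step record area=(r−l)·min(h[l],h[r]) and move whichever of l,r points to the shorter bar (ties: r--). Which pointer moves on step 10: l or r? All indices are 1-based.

l=1 r=11: min(17,1)*10=10 best=10 *, r--
l=1 r=10: min(17,10)*9=90 best=90 *, r--
l=1 r=9: min(17,12)*8=96 best=96 *, r--
l=1 r=8: min(17,19)*7=119 best=119 *, l++
l=2 r=8: min(9,19)*6=54 best=119, l++
l=3 r=8: min(16,19)*5=80 best=119, l++
l=4 r=8: min(8,19)*4=32 best=119, l++
l=5 r=8: min(17,19)*3=51 best=119, l++
l=6 r=8: min(8,19)*2=16 best=119, l++
l=7 r=8: min(20,19)*1=19 best=119, r--

r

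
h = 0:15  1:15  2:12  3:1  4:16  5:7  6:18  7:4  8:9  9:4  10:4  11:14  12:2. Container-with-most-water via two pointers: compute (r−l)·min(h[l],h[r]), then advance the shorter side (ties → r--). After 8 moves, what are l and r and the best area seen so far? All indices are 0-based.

l=2, r=6, best area=154

l=0 r=12: min(15,2)*12=24 best=24 *, r--
l=0 r=11: min(15,14)*11=154 best=154 *, r--
l=0 r=10: min(15,4)*10=40 best=154, r--
l=0 r=9: min(15,4)*9=36 best=154, r--
l=0 r=8: min(15,9)*8=72 best=154, r--
l=0 r=7: min(15,4)*7=28 best=154, r--
l=0 r=6: min(15,18)*6=90 best=154, l++
l=1 r=6: min(15,18)*5=75 best=154, l++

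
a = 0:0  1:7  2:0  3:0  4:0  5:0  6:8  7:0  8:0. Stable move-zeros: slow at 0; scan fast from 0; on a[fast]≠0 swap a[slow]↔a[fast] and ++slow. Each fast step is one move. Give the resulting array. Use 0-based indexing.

slow=0 fast=0: a[fast]=0, fast++
slow=0 fast=1: a[fast]=7≠0 swap→a[0]=7, slow++,fast++
slow=1 fast=2: a[fast]=0, fast++
slow=1 fast=3: a[fast]=0, fast++
slow=1 fast=4: a[fast]=0, fast++
slow=1 fast=5: a[fast]=0, fast++
slow=1 fast=6: a[fast]=8≠0 swap→a[1]=8, slow++,fast++
slow=2 fast=7: a[fast]=0, fast++
slow=2 fast=8: a[fast]=0, fast++

[7, 8, 0, 0, 0, 0, 0, 0, 0]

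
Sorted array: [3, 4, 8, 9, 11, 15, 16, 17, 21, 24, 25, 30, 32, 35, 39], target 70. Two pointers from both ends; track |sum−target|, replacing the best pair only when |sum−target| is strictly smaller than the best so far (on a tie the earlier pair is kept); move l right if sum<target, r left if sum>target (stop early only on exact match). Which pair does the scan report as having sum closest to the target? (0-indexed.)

pair (30, 39) with sum 69 (|Δ|=1)

l=0 r=14: 3+39=42 d=28 *, l++
l=1 r=14: 4+39=43 d=27 *, l++
l=2 r=14: 8+39=47 d=23 *, l++
l=3 r=14: 9+39=48 d=22 *, l++
l=4 r=14: 11+39=50 d=20 *, l++
l=5 r=14: 15+39=54 d=16 *, l++
l=6 r=14: 16+39=55 d=15 *, l++
l=7 r=14: 17+39=56 d=14 *, l++
l=8 r=14: 21+39=60 d=10 *, l++
l=9 r=14: 24+39=63 d=7 *, l++
l=10 r=14: 25+39=64 d=6 *, l++
l=11 r=14: 30+39=69 d=1 *, l++
l=12 r=14: 32+39=71 d=1, r--
l=12 r=13: 32+35=67 d=3, l++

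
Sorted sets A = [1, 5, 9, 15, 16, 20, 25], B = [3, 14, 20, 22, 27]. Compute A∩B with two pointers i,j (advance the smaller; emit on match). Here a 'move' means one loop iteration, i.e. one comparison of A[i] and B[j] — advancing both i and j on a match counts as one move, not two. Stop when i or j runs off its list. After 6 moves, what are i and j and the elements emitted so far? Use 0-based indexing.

[i=0,j=0] 1<3 → i++
[i=1,j=0] 5>3 → j++
[i=1,j=1] 5<14 → i++
[i=2,j=1] 9<14 → i++
[i=3,j=1] 15>14 → j++
[i=3,j=2] 15<20 → i++

i=4, j=2, emitted=[]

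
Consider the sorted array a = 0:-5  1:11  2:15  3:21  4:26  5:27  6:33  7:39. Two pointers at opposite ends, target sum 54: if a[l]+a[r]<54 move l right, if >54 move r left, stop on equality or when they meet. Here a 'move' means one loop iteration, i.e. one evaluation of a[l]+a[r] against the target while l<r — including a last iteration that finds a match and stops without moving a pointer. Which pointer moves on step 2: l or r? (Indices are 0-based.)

l=0 r=7: -5+39=34 <54, l++
l=1 r=7: 11+39=50 <54, l++

l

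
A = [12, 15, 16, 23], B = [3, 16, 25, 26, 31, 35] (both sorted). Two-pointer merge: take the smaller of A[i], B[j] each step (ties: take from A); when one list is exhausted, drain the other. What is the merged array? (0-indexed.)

[3, 12, 15, 16, 16, 23, 25, 26, 31, 35]

i=0 j=0: A[i]=12>B[j]=3 take 3, j++
i=0 j=1: A[i]=12<=B[j]=16 take 12, i++
i=1 j=1: A[i]=15<=B[j]=16 take 15, i++
i=2 j=1: A[i]=16<=B[j]=16 take 16, i++
i=3 j=1: A[i]=23>B[j]=16 take 16, j++
i=3 j=2: A[i]=23<=B[j]=25 take 23, i++
i=4 j=2: A done, take B[j]=25, j++
i=4 j=3: A done, take B[j]=26, j++
i=4 j=4: A done, take B[j]=31, j++
i=4 j=5: A done, take B[j]=35, j++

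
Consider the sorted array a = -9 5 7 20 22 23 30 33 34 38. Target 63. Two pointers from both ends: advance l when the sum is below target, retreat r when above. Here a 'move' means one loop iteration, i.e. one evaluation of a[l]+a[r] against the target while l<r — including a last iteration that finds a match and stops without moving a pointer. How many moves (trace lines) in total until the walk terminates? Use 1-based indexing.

9 moves

l=1 r=10: -9+38=29 <63, l++
l=2 r=10: 5+38=43 <63, l++
l=3 r=10: 7+38=45 <63, l++
l=4 r=10: 20+38=58 <63, l++
l=5 r=10: 22+38=60 <63, l++
l=6 r=10: 23+38=61 <63, l++
l=7 r=10: 30+38=68 >63, r--
l=7 r=9: 30+34=64 >63, r--
l=7 r=8: 30+33=63, found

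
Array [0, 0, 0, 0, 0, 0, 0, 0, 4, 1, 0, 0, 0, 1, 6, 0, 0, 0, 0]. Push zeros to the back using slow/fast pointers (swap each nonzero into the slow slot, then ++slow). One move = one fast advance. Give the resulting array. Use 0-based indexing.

[4, 1, 1, 6, 0, 0, 0, 0, 0, 0, 0, 0, 0, 0, 0, 0, 0, 0, 0]

slow=0 fast=0: a[fast]=0, fast++
slow=0 fast=1: a[fast]=0, fast++
slow=0 fast=2: a[fast]=0, fast++
slow=0 fast=3: a[fast]=0, fast++
slow=0 fast=4: a[fast]=0, fast++
slow=0 fast=5: a[fast]=0, fast++
slow=0 fast=6: a[fast]=0, fast++
slow=0 fast=7: a[fast]=0, fast++
slow=0 fast=8: a[fast]=4≠0 swap→a[0]=4, slow++,fast++
slow=1 fast=9: a[fast]=1≠0 swap→a[1]=1, slow++,fast++
slow=2 fast=10: a[fast]=0, fast++
slow=2 fast=11: a[fast]=0, fast++
slow=2 fast=12: a[fast]=0, fast++
slow=2 fast=13: a[fast]=1≠0 swap→a[2]=1, slow++,fast++
slow=3 fast=14: a[fast]=6≠0 swap→a[3]=6, slow++,fast++
slow=4 fast=15: a[fast]=0, fast++
slow=4 fast=16: a[fast]=0, fast++
slow=4 fast=17: a[fast]=0, fast++
slow=4 fast=18: a[fast]=0, fast++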